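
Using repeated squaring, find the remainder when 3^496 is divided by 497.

3^1 ≡ 3 (mod 497)
3^2 ≡ 3^2 = 9 ≡ 9 (mod 497)
3^4 ≡ 9^2 = 81 ≡ 81 (mod 497)
3^8 ≡ 81^2 = 6561 ≡ 100 (mod 497)
3^16 ≡ 100^2 = 10000 ≡ 60 (mod 497)
3^32 ≡ 60^2 = 3600 ≡ 121 (mod 497)
3^64 ≡ 121^2 = 14641 ≡ 228 (mod 497)
3^128 ≡ 228^2 = 51984 ≡ 296 (mod 497)
3^256 ≡ 296^2 = 87616 ≡ 144 (mod 497)
496 = 256 + 128 + 64 + 32 + 16 in binary powers of 2.
So 3^496 ≡ 144 · 296 · 228 · 121 · 60 ≡ 445 (mod 497).
Since 445 ≠ 1, base 3 is a Fermat witness: 497 is composite.

445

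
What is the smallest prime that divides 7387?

7387 is odd.
Digit sum 25, not divisible by 3.
Ends in 7: not divisible by 5.
7: 7387 = 7·1055 + 2
11: 7387 = 11·671 + 6
13: 7387 = 13·568 + 3
17: 7387 = 17·434 + 9
19: 7387 = 19·388 + 15
23: 7387 = 23·321 + 4
29: 7387 = 29·254 + 21
31: 7387 = 31·238 + 9
37: 7387 = 37·199 + 24
41: 7387 = 41·180 + 7
43: 7387 = 43·171 + 34
47: 7387 = 47·157 + 8
53: 7387 = 53·139 + 20
59: 7387 = 59·125 + 12
61: 7387 = 61·121 + 6
67: 7387 = 67·110 + 17
71: 7387 = 71·104 + 3
73: 7387 = 73·101 + 14
79: 7387 = 79·93 + 40
83: 7387 = 83·89

83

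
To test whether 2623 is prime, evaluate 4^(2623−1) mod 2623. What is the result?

2277

4^1 ≡ 4 (mod 2623)
4^2 ≡ 4^2 = 16 ≡ 16 (mod 2623)
4^4 ≡ 16^2 = 256 ≡ 256 (mod 2623)
4^8 ≡ 256^2 = 65536 ≡ 2584 (mod 2623)
4^16 ≡ 2584^2 = 6677056 ≡ 1521 (mod 2623)
4^32 ≡ 1521^2 = 2313441 ≡ 2578 (mod 2623)
4^64 ≡ 2578^2 = 6646084 ≡ 2025 (mod 2623)
4^128 ≡ 2025^2 = 4100625 ≡ 876 (mod 2623)
4^256 ≡ 876^2 = 767376 ≡ 1460 (mod 2623)
4^512 ≡ 1460^2 = 2131600 ≡ 1724 (mod 2623)
4^1024 ≡ 1724^2 = 2972176 ≡ 317 (mod 2623)
4^2048 ≡ 317^2 = 100489 ≡ 815 (mod 2623)
2622 = 2048 + 512 + 32 + 16 + 8 + 4 + 2 in binary powers of 2.
So 4^2622 ≡ 815 · 1724 · 2578 · 1521 · 2584 · 256 · 16 ≡ 2277 (mod 2623).
Since 2277 ≠ 1, base 4 is a Fermat witness: 2623 is composite.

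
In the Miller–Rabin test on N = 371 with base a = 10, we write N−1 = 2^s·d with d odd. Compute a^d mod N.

371 − 1 = 370 = 2^1 · 185, so d = 185.
10^1 ≡ 10 (mod 371)
10^2 ≡ 10^2 = 100 ≡ 100 (mod 371)
10^4 ≡ 100^2 = 10000 ≡ 354 (mod 371)
10^8 ≡ 354^2 = 125316 ≡ 289 (mod 371)
10^16 ≡ 289^2 = 83521 ≡ 46 (mod 371)
10^32 ≡ 46^2 = 2116 ≡ 261 (mod 371)
10^64 ≡ 261^2 = 68121 ≡ 228 (mod 371)
10^128 ≡ 228^2 = 51984 ≡ 44 (mod 371)
185 = 128 + 32 + 16 + 8 + 1 in binary powers of 2.
So 10^185 ≡ 44 · 261 · 46 · 289 · 10 ≡ 152 (mod 371).
Squaring chain: 152; never reaches −1, so base 10 is a Miller–Rabin witness that 371 is composite.

152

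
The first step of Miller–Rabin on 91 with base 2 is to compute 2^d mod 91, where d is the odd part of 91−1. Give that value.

91 − 1 = 90 = 2^1 · 45, so d = 45.
2^1 ≡ 2 (mod 91)
2^2 ≡ 2^2 = 4 ≡ 4 (mod 91)
2^4 ≡ 4^2 = 16 ≡ 16 (mod 91)
2^8 ≡ 16^2 = 256 ≡ 74 (mod 91)
2^16 ≡ 74^2 = 5476 ≡ 16 (mod 91)
2^32 ≡ 16^2 = 256 ≡ 74 (mod 91)
45 = 32 + 8 + 4 + 1 in binary powers of 2.
So 2^45 ≡ 74 · 74 · 16 · 2 ≡ 57 (mod 91).
Squaring chain: 57; never reaches −1, so base 2 is a Miller–Rabin witness that 91 is composite.

57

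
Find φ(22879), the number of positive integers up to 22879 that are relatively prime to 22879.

22576

Factor: 22879 = 137 · 167.
φ(22879) = (137−1) · (167−1) = 136 · 166 = 22576.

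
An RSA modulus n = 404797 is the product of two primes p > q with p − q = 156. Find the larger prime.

Since p = q + 156, we have 404797 = q(q + 156), so q² + 156q − 404797 = 0.
Discriminant: 156² + 4·404797 = 24336 + 1619188 = 1643524; √1643524 = 1282.
q = (−156 + 1282)/2 = 563, and p = q + 156 = 719.
Check: 563 · 719 = 404797.

719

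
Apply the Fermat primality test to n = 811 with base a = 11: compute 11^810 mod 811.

1

11^1 ≡ 11 (mod 811)
11^2 ≡ 11^2 = 121 ≡ 121 (mod 811)
11^4 ≡ 121^2 = 14641 ≡ 43 (mod 811)
11^8 ≡ 43^2 = 1849 ≡ 227 (mod 811)
11^16 ≡ 227^2 = 51529 ≡ 436 (mod 811)
11^32 ≡ 436^2 = 190096 ≡ 322 (mod 811)
11^64 ≡ 322^2 = 103684 ≡ 687 (mod 811)
11^128 ≡ 687^2 = 471969 ≡ 778 (mod 811)
11^256 ≡ 778^2 = 605284 ≡ 278 (mod 811)
11^512 ≡ 278^2 = 77284 ≡ 239 (mod 811)
810 = 512 + 256 + 32 + 8 + 2 in binary powers of 2.
So 11^810 ≡ 239 · 278 · 322 · 227 · 121 ≡ 1 (mod 811).
Since the result is 1, base 11 gives no evidence that 811 is composite.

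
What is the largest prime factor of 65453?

61

65453 = 29 · 2257
2257 = 37 · 61
61 is prime.
So 65453 = 29 · 37 · 61; the largest prime factor is 61.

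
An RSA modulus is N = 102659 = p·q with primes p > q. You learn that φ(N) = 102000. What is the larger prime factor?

φ(n) = (p−1)(q−1) = n − (p+q) + 1, so p + q = 102659 − 102000 + 1 = 660.
p and q are the roots of t² − 660t + 102659 = 0.
Discriminant: 660² − 4·102659 = 435600 − 410636 = 24964; √24964 = 158.
q = (660 − 158)/2 = 251, p = (660 + 158)/2 = 409.
Check: 251 · 409 = 102659.

409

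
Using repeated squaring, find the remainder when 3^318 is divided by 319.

5

3^1 ≡ 3 (mod 319)
3^2 ≡ 3^2 = 9 ≡ 9 (mod 319)
3^4 ≡ 9^2 = 81 ≡ 81 (mod 319)
3^8 ≡ 81^2 = 6561 ≡ 181 (mod 319)
3^16 ≡ 181^2 = 32761 ≡ 223 (mod 319)
3^32 ≡ 223^2 = 49729 ≡ 284 (mod 319)
3^64 ≡ 284^2 = 80656 ≡ 268 (mod 319)
3^128 ≡ 268^2 = 71824 ≡ 49 (mod 319)
3^256 ≡ 49^2 = 2401 ≡ 168 (mod 319)
318 = 256 + 32 + 16 + 8 + 4 + 2 in binary powers of 2.
So 3^318 ≡ 168 · 284 · 223 · 181 · 81 · 9 ≡ 5 (mod 319).
Since 5 ≠ 1, base 3 is a Fermat witness: 319 is composite.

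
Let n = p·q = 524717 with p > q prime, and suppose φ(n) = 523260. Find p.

811

φ(n) = (p−1)(q−1) = n − (p+q) + 1, so p + q = 524717 − 523260 + 1 = 1458.
p and q are the roots of t² − 1458t + 524717 = 0.
Discriminant: 1458² − 4·524717 = 2125764 − 2098868 = 26896; √26896 = 164.
q = (1458 − 164)/2 = 647, p = (1458 + 164)/2 = 811.
Check: 647 · 811 = 524717.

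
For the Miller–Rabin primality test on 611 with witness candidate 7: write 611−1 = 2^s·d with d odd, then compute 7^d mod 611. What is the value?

611 − 1 = 610 = 2^1 · 305, so d = 305.
7^1 ≡ 7 (mod 611)
7^2 ≡ 7^2 = 49 ≡ 49 (mod 611)
7^4 ≡ 49^2 = 2401 ≡ 568 (mod 611)
7^8 ≡ 568^2 = 322624 ≡ 16 (mod 611)
7^16 ≡ 16^2 = 256 ≡ 256 (mod 611)
7^32 ≡ 256^2 = 65536 ≡ 159 (mod 611)
7^64 ≡ 159^2 = 25281 ≡ 230 (mod 611)
7^128 ≡ 230^2 = 52900 ≡ 354 (mod 611)
7^256 ≡ 354^2 = 125316 ≡ 61 (mod 611)
305 = 256 + 32 + 16 + 1 in binary powers of 2.
So 7^305 ≡ 61 · 159 · 256 · 7 ≡ 102 (mod 611).
Squaring chain: 102; never reaches −1, so base 7 is a Miller–Rabin witness that 611 is composite.

102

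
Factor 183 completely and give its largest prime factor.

61

183 = 3 · 61
61 is prime.
So 183 = 3 · 61; the largest prime factor is 61.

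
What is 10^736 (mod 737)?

23

10^1 ≡ 10 (mod 737)
10^2 ≡ 10^2 = 100 ≡ 100 (mod 737)
10^4 ≡ 100^2 = 10000 ≡ 419 (mod 737)
10^8 ≡ 419^2 = 175561 ≡ 155 (mod 737)
10^16 ≡ 155^2 = 24025 ≡ 441 (mod 737)
10^32 ≡ 441^2 = 194481 ≡ 650 (mod 737)
10^64 ≡ 650^2 = 422500 ≡ 199 (mod 737)
10^128 ≡ 199^2 = 39601 ≡ 540 (mod 737)
10^256 ≡ 540^2 = 291600 ≡ 485 (mod 737)
10^512 ≡ 485^2 = 235225 ≡ 122 (mod 737)
736 = 512 + 128 + 64 + 32 in binary powers of 2.
So 10^736 ≡ 122 · 540 · 199 · 650 ≡ 23 (mod 737).
Since 23 ≠ 1, base 10 is a Fermat witness: 737 is composite.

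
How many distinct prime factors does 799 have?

799 = 17 · 47
799 = 17 · 47, which has 2 distinct prime factors.

2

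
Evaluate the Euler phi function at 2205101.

Factor: 2205101 = 97 · 127 · 179.
φ(2205101) = (97−1) · (127−1) · (179−1) = 96 · 126 · 178 = 2153088.

2153088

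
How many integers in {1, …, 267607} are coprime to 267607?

Factor: 267607 = 41 · 61 · 107.
φ(267607) = (41−1) · (61−1) · (107−1) = 40 · 60 · 106 = 254400.

254400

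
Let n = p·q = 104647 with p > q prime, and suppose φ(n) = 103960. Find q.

227

φ(n) = (p−1)(q−1) = n − (p+q) + 1, so p + q = 104647 − 103960 + 1 = 688.
p and q are the roots of t² − 688t + 104647 = 0.
Discriminant: 688² − 4·104647 = 473344 − 418588 = 54756; √54756 = 234.
q = (688 − 234)/2 = 227, p = (688 + 234)/2 = 461.
Check: 227 · 461 = 104647.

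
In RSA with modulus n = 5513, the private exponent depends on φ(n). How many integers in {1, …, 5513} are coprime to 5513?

Factor: 5513 = 37 · 149.
φ(5513) = (37−1) · (149−1) = 36 · 148 = 5328.

5328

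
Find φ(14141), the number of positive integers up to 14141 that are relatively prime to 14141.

Factor: 14141 = 79 · 179.
φ(14141) = (79−1) · (179−1) = 78 · 178 = 13884.

13884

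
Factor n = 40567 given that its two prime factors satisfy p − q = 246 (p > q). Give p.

Since p = q + 246, we have 40567 = q(q + 246), so q² + 246q − 40567 = 0.
Discriminant: 246² + 4·40567 = 60516 + 162268 = 222784; √222784 = 472.
q = (−246 + 472)/2 = 113, and p = q + 246 = 359.
Check: 113 · 359 = 40567.

359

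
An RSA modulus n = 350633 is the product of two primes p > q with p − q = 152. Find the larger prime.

Since p = q + 152, we have 350633 = q(q + 152), so q² + 152q − 350633 = 0.
Discriminant: 152² + 4·350633 = 23104 + 1402532 = 1425636; √1425636 = 1194.
q = (−152 + 1194)/2 = 521, and p = q + 152 = 673.
Check: 521 · 673 = 350633.

673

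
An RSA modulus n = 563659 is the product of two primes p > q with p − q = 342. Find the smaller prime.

Since p = q + 342, we have 563659 = q(q + 342), so q² + 342q − 563659 = 0.
Discriminant: 342² + 4·563659 = 116964 + 2254636 = 2371600; √2371600 = 1540.
q = (−342 + 1540)/2 = 599, and p = q + 342 = 941.
Check: 599 · 941 = 563659.

599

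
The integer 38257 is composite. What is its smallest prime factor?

67

38257 is odd.
Digit sum 25, not divisible by 3.
Ends in 7: not divisible by 5.
7: 38257 = 7·5465 + 2
11: 38257 = 11·3477 + 10
13: 38257 = 13·2942 + 11
17: 38257 = 17·2250 + 7
19: 38257 = 19·2013 + 10
23: 38257 = 23·1663 + 8
29: 38257 = 29·1319 + 6
31: 38257 = 31·1234 + 3
37: 38257 = 37·1033 + 36
41: 38257 = 41·933 + 4
43: 38257 = 43·889 + 30
47: 38257 = 47·813 + 46
53: 38257 = 53·721 + 44
59: 38257 = 59·648 + 25
61: 38257 = 61·627 + 10
67: 38257 = 67·571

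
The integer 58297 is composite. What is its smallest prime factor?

97

58297 is odd.
Digit sum 31, not divisible by 3.
Ends in 7: not divisible by 5.
7: 58297 = 7·8328 + 1
11: 58297 = 11·5299 + 8
13: 58297 = 13·4484 + 5
17: 58297 = 17·3429 + 4
19: 58297 = 19·3068 + 5
23: 58297 = 23·2534 + 15
29: 58297 = 29·2010 + 7
31: 58297 = 31·1880 + 17
37: 58297 = 37·1575 + 22
41: 58297 = 41·1421 + 36
43: 58297 = 43·1355 + 32
47: 58297 = 47·1240 + 17
53: 58297 = 53·1099 + 50
59: 58297 = 59·988 + 5
61: 58297 = 61·955 + 42
67: 58297 = 67·870 + 7
71: 58297 = 71·821 + 6
73: 58297 = 73·798 + 43
79: 58297 = 79·737 + 74
83: 58297 = 83·702 + 31
89: 58297 = 89·655 + 2
97: 58297 = 97·601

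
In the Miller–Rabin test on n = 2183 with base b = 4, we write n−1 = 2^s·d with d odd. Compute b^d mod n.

2183 − 1 = 2182 = 2^1 · 1091, so d = 1091.
4^1 ≡ 4 (mod 2183)
4^2 ≡ 4^2 = 16 ≡ 16 (mod 2183)
4^4 ≡ 16^2 = 256 ≡ 256 (mod 2183)
4^8 ≡ 256^2 = 65536 ≡ 46 (mod 2183)
4^16 ≡ 46^2 = 2116 ≡ 2116 (mod 2183)
4^32 ≡ 2116^2 = 4477456 ≡ 123 (mod 2183)
4^64 ≡ 123^2 = 15129 ≡ 2031 (mod 2183)
4^128 ≡ 2031^2 = 4124961 ≡ 1274 (mod 2183)
4^256 ≡ 1274^2 = 1623076 ≡ 1107 (mod 2183)
4^512 ≡ 1107^2 = 1225449 ≡ 786 (mod 2183)
4^1024 ≡ 786^2 = 617796 ≡ 7 (mod 2183)
1091 = 1024 + 64 + 2 + 1 in binary powers of 2.
So 4^1091 ≡ 7 · 2031 · 16 · 4 ≡ 1760 (mod 2183).
Squaring chain: 1760; never reaches −1, so base 4 is a Miller–Rabin witness that 2183 is composite.

1760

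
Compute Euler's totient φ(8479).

8280

Factor: 8479 = 61 · 139.
φ(8479) = (61−1) · (139−1) = 60 · 138 = 8280.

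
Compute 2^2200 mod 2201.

1582

2^1 ≡ 2 (mod 2201)
2^2 ≡ 2^2 = 4 ≡ 4 (mod 2201)
2^4 ≡ 4^2 = 16 ≡ 16 (mod 2201)
2^8 ≡ 16^2 = 256 ≡ 256 (mod 2201)
2^16 ≡ 256^2 = 65536 ≡ 1707 (mod 2201)
2^32 ≡ 1707^2 = 2913849 ≡ 1926 (mod 2201)
2^64 ≡ 1926^2 = 3709476 ≡ 791 (mod 2201)
2^128 ≡ 791^2 = 625681 ≡ 597 (mod 2201)
2^256 ≡ 597^2 = 356409 ≡ 2048 (mod 2201)
2^512 ≡ 2048^2 = 4194304 ≡ 1399 (mod 2201)
2^1024 ≡ 1399^2 = 1957201 ≡ 512 (mod 2201)
2^2048 ≡ 512^2 = 262144 ≡ 225 (mod 2201)
2200 = 2048 + 128 + 16 + 8 in binary powers of 2.
So 2^2200 ≡ 225 · 597 · 1707 · 256 ≡ 1582 (mod 2201).
Since 1582 ≠ 1, base 2 is a Fermat witness: 2201 is composite.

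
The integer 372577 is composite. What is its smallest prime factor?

23

372577 is odd.
Digit sum 31, not divisible by 3.
Ends in 7: not divisible by 5.
7: 372577 = 7·53225 + 2
11: 372577 = 11·33870 + 7
13: 372577 = 13·28659 + 10
17: 372577 = 17·21916 + 5
19: 372577 = 19·19609 + 6
23: 372577 = 23·16199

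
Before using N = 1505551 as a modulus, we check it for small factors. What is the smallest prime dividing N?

47

1505551 is odd.
Digit sum 22, not divisible by 3.
Ends in 1: not divisible by 5.
7: 1505551 = 7·215078 + 5
11: 1505551 = 11·136868 + 3
13: 1505551 = 13·115811 + 8
17: 1505551 = 17·88561 + 14
19: 1505551 = 19·79239 + 10
23: 1505551 = 23·65458 + 17
29: 1505551 = 29·51915 + 16
31: 1505551 = 31·48566 + 5
37: 1505551 = 37·40690 + 21
41: 1505551 = 41·36720 + 31
43: 1505551 = 43·35012 + 35
47: 1505551 = 47·32033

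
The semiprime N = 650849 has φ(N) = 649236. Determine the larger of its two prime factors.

φ(n) = (p−1)(q−1) = n − (p+q) + 1, so p + q = 650849 − 649236 + 1 = 1614.
p and q are the roots of t² − 1614t + 650849 = 0.
Discriminant: 1614² − 4·650849 = 2604996 − 2603396 = 1600; √1600 = 40.
q = (1614 − 40)/2 = 787, p = (1614 + 40)/2 = 827.
Check: 787 · 827 = 650849.

827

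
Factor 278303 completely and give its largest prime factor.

278303 = 53 · 5251
5251 = 59 · 89
89 is prime.
So 278303 = 53 · 59 · 89; the largest prime factor is 89.

89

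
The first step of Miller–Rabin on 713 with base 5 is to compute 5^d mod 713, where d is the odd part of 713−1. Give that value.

713 − 1 = 712 = 2^3 · 89, so d = 89.
5^1 ≡ 5 (mod 713)
5^2 ≡ 5^2 = 25 ≡ 25 (mod 713)
5^4 ≡ 25^2 = 625 ≡ 625 (mod 713)
5^8 ≡ 625^2 = 390625 ≡ 614 (mod 713)
5^16 ≡ 614^2 = 376996 ≡ 532 (mod 713)
5^32 ≡ 532^2 = 283024 ≡ 676 (mod 713)
5^64 ≡ 676^2 = 456976 ≡ 656 (mod 713)
89 = 64 + 16 + 8 + 1 in binary powers of 2.
So 5^89 ≡ 656 · 532 · 614 · 5 ≡ 304 (mod 713).
Squaring chain: 304 → 439 → 211; never reaches −1, so base 5 is a Miller–Rabin witness that 713 is composite.

304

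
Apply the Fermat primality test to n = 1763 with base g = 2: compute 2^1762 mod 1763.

2^1 ≡ 2 (mod 1763)
2^2 ≡ 2^2 = 4 ≡ 4 (mod 1763)
2^4 ≡ 4^2 = 16 ≡ 16 (mod 1763)
2^8 ≡ 16^2 = 256 ≡ 256 (mod 1763)
2^16 ≡ 256^2 = 65536 ≡ 305 (mod 1763)
2^32 ≡ 305^2 = 93025 ≡ 1349 (mod 1763)
2^64 ≡ 1349^2 = 1819801 ≡ 385 (mod 1763)
2^128 ≡ 385^2 = 148225 ≡ 133 (mod 1763)
2^256 ≡ 133^2 = 17689 ≡ 59 (mod 1763)
2^512 ≡ 59^2 = 3481 ≡ 1718 (mod 1763)
2^1024 ≡ 1718^2 = 2951524 ≡ 262 (mod 1763)
1762 = 1024 + 512 + 128 + 64 + 32 + 2 in binary powers of 2.
So 2^1762 ≡ 262 · 1718 · 133 · 385 · 1349 · 4 ≡ 742 (mod 1763).
Since 742 ≠ 1, base 2 is a Fermat witness: 1763 is composite.

742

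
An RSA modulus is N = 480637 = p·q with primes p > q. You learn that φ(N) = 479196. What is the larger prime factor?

919

φ(n) = (p−1)(q−1) = n − (p+q) + 1, so p + q = 480637 − 479196 + 1 = 1442.
p and q are the roots of t² − 1442t + 480637 = 0.
Discriminant: 1442² − 4·480637 = 2079364 − 1922548 = 156816; √156816 = 396.
q = (1442 − 396)/2 = 523, p = (1442 + 396)/2 = 919.
Check: 523 · 919 = 480637.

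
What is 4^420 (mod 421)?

1

4^1 ≡ 4 (mod 421)
4^2 ≡ 4^2 = 16 ≡ 16 (mod 421)
4^4 ≡ 16^2 = 256 ≡ 256 (mod 421)
4^8 ≡ 256^2 = 65536 ≡ 281 (mod 421)
4^16 ≡ 281^2 = 78961 ≡ 234 (mod 421)
4^32 ≡ 234^2 = 54756 ≡ 26 (mod 421)
4^64 ≡ 26^2 = 676 ≡ 255 (mod 421)
4^128 ≡ 255^2 = 65025 ≡ 191 (mod 421)
4^256 ≡ 191^2 = 36481 ≡ 275 (mod 421)
420 = 256 + 128 + 32 + 4 in binary powers of 2.
So 4^420 ≡ 275 · 191 · 26 · 256 ≡ 1 (mod 421).
Since the result is 1, base 4 gives no evidence that 421 is composite.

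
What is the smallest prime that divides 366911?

366911 is odd.
Digit sum 26, not divisible by 3.
Ends in 1: not divisible by 5.
7: 366911 = 7·52415 + 6
11: 366911 = 11·33355 + 6
13: 366911 = 13·28223 + 12
17: 366911 = 17·21583

17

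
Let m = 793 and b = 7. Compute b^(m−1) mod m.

7^1 ≡ 7 (mod 793)
7^2 ≡ 7^2 = 49 ≡ 49 (mod 793)
7^4 ≡ 49^2 = 2401 ≡ 22 (mod 793)
7^8 ≡ 22^2 = 484 ≡ 484 (mod 793)
7^16 ≡ 484^2 = 234256 ≡ 321 (mod 793)
7^32 ≡ 321^2 = 103041 ≡ 744 (mod 793)
7^64 ≡ 744^2 = 553536 ≡ 22 (mod 793)
7^128 ≡ 22^2 = 484 ≡ 484 (mod 793)
7^256 ≡ 484^2 = 234256 ≡ 321 (mod 793)
7^512 ≡ 321^2 = 103041 ≡ 744 (mod 793)
792 = 512 + 256 + 16 + 8 in binary powers of 2.
So 7^792 ≡ 744 · 321 · 321 · 484 ≡ 339 (mod 793).
Since 339 ≠ 1, base 7 is a Fermat witness: 793 is composite.

339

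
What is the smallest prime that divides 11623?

11623 is odd.
Digit sum 13, not divisible by 3.
Ends in 3: not divisible by 5.
7: 11623 = 7·1660 + 3
11: 11623 = 11·1056 + 7
13: 11623 = 13·894 + 1
17: 11623 = 17·683 + 12
19: 11623 = 19·611 + 14
23: 11623 = 23·505 + 8
29: 11623 = 29·400 + 23
31: 11623 = 31·374 + 29
37: 11623 = 37·314 + 5
41: 11623 = 41·283 + 20
43: 11623 = 43·270 + 13
47: 11623 = 47·247 + 14
53: 11623 = 53·219 + 16
59: 11623 = 59·197

59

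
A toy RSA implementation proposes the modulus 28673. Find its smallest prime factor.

28673 is odd.
Digit sum 26, not divisible by 3.
Ends in 3: not divisible by 5.
7: 28673 = 7·4096 + 1
11: 28673 = 11·2606 + 7
13: 28673 = 13·2205 + 8
17: 28673 = 17·1686 + 11
19: 28673 = 19·1509 + 2
23: 28673 = 23·1246 + 15
29: 28673 = 29·988 + 21
31: 28673 = 31·924 + 29
37: 28673 = 37·774 + 35
41: 28673 = 41·699 + 14
43: 28673 = 43·666 + 35
47: 28673 = 47·610 + 3
53: 28673 = 53·541

53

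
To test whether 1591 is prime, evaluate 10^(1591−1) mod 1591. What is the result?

10^1 ≡ 10 (mod 1591)
10^2 ≡ 10^2 = 100 ≡ 100 (mod 1591)
10^4 ≡ 100^2 = 10000 ≡ 454 (mod 1591)
10^8 ≡ 454^2 = 206116 ≡ 877 (mod 1591)
10^16 ≡ 877^2 = 769129 ≡ 676 (mod 1591)
10^32 ≡ 676^2 = 456976 ≡ 359 (mod 1591)
10^64 ≡ 359^2 = 128881 ≡ 10 (mod 1591)
10^128 ≡ 10^2 = 100 ≡ 100 (mod 1591)
10^256 ≡ 100^2 = 10000 ≡ 454 (mod 1591)
10^512 ≡ 454^2 = 206116 ≡ 877 (mod 1591)
10^1024 ≡ 877^2 = 769129 ≡ 676 (mod 1591)
1590 = 1024 + 512 + 32 + 16 + 4 + 2 in binary powers of 2.
So 10^1590 ≡ 676 · 877 · 359 · 676 · 454 · 100 ≡ 704 (mod 1591).
Since 704 ≠ 1, base 10 is a Fermat witness: 1591 is composite.

704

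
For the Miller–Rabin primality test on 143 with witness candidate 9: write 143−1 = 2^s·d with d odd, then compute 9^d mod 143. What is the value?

42

143 − 1 = 142 = 2^1 · 71, so d = 71.
9^1 ≡ 9 (mod 143)
9^2 ≡ 9^2 = 81 ≡ 81 (mod 143)
9^4 ≡ 81^2 = 6561 ≡ 126 (mod 143)
9^8 ≡ 126^2 = 15876 ≡ 3 (mod 143)
9^16 ≡ 3^2 = 9 ≡ 9 (mod 143)
9^32 ≡ 9^2 = 81 ≡ 81 (mod 143)
9^64 ≡ 81^2 = 6561 ≡ 126 (mod 143)
71 = 64 + 4 + 2 + 1 in binary powers of 2.
So 9^71 ≡ 126 · 126 · 81 · 9 ≡ 42 (mod 143).
Squaring chain: 42; never reaches −1, so base 9 is a Miller–Rabin witness that 143 is composite.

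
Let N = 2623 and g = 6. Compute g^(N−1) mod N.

2237

6^1 ≡ 6 (mod 2623)
6^2 ≡ 6^2 = 36 ≡ 36 (mod 2623)
6^4 ≡ 36^2 = 1296 ≡ 1296 (mod 2623)
6^8 ≡ 1296^2 = 1679616 ≡ 896 (mod 2623)
6^16 ≡ 896^2 = 802816 ≡ 178 (mod 2623)
6^32 ≡ 178^2 = 31684 ≡ 208 (mod 2623)
6^64 ≡ 208^2 = 43264 ≡ 1296 (mod 2623)
6^128 ≡ 1296^2 = 1679616 ≡ 896 (mod 2623)
6^256 ≡ 896^2 = 802816 ≡ 178 (mod 2623)
6^512 ≡ 178^2 = 31684 ≡ 208 (mod 2623)
6^1024 ≡ 208^2 = 43264 ≡ 1296 (mod 2623)
6^2048 ≡ 1296^2 = 1679616 ≡ 896 (mod 2623)
2622 = 2048 + 512 + 32 + 16 + 8 + 4 + 2 in binary powers of 2.
So 6^2622 ≡ 896 · 208 · 208 · 178 · 896 · 1296 · 36 ≡ 2237 (mod 2623).
Since 2237 ≠ 1, base 6 is a Fermat witness: 2623 is composite.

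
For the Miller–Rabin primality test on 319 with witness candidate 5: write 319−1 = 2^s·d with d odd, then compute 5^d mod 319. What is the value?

319 − 1 = 318 = 2^1 · 159, so d = 159.
5^1 ≡ 5 (mod 319)
5^2 ≡ 5^2 = 25 ≡ 25 (mod 319)
5^4 ≡ 25^2 = 625 ≡ 306 (mod 319)
5^8 ≡ 306^2 = 93636 ≡ 169 (mod 319)
5^16 ≡ 169^2 = 28561 ≡ 170 (mod 319)
5^32 ≡ 170^2 = 28900 ≡ 190 (mod 319)
5^64 ≡ 190^2 = 36100 ≡ 53 (mod 319)
5^128 ≡ 53^2 = 2809 ≡ 257 (mod 319)
159 = 128 + 16 + 8 + 4 + 2 + 1 in binary powers of 2.
So 5^159 ≡ 257 · 170 · 169 · 306 · 25 · 5 ≡ 196 (mod 319).
Squaring chain: 196; never reaches −1, so base 5 is a Miller–Rabin witness that 319 is composite.

196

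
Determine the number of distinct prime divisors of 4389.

4

4389 = 3 · 1463
1463 = 7 · 209
209 = 11 · 19
4389 = 3 · 7 · 11 · 19, which has 4 distinct prime factors.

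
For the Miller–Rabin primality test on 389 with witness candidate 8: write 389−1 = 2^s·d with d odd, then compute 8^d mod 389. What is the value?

389 − 1 = 388 = 2^2 · 97, so d = 97.
8^1 ≡ 8 (mod 389)
8^2 ≡ 8^2 = 64 ≡ 64 (mod 389)
8^4 ≡ 64^2 = 4096 ≡ 206 (mod 389)
8^8 ≡ 206^2 = 42436 ≡ 35 (mod 389)
8^16 ≡ 35^2 = 1225 ≡ 58 (mod 389)
8^32 ≡ 58^2 = 3364 ≡ 252 (mod 389)
8^64 ≡ 252^2 = 63504 ≡ 97 (mod 389)
97 = 64 + 32 + 1 in binary powers of 2.
So 8^97 ≡ 97 · 252 · 8 ≡ 274 (mod 389).
Squaring chain: 274 → 388; reaches −1, so base 8 does not prove 389 composite.

274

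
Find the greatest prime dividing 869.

79

869 = 11 · 79
79 is prime.
So 869 = 11 · 79; the largest prime factor is 79.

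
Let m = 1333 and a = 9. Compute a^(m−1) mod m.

250

9^1 ≡ 9 (mod 1333)
9^2 ≡ 9^2 = 81 ≡ 81 (mod 1333)
9^4 ≡ 81^2 = 6561 ≡ 1229 (mod 1333)
9^8 ≡ 1229^2 = 1510441 ≡ 152 (mod 1333)
9^16 ≡ 152^2 = 23104 ≡ 443 (mod 1333)
9^32 ≡ 443^2 = 196249 ≡ 298 (mod 1333)
9^64 ≡ 298^2 = 88804 ≡ 826 (mod 1333)
9^128 ≡ 826^2 = 682276 ≡ 1113 (mod 1333)
9^256 ≡ 1113^2 = 1238769 ≡ 412 (mod 1333)
9^512 ≡ 412^2 = 169744 ≡ 453 (mod 1333)
9^1024 ≡ 453^2 = 205209 ≡ 1260 (mod 1333)
1332 = 1024 + 256 + 32 + 16 + 4 in binary powers of 2.
So 9^1332 ≡ 1260 · 412 · 298 · 443 · 1229 ≡ 250 (mod 1333).
Since 250 ≠ 1, base 9 is a Fermat witness: 1333 is composite.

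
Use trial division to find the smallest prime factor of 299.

13

299 is odd.
Digit sum 20, not divisible by 3.
Ends in 9: not divisible by 5.
7: 299 = 7·42 + 5
11: 299 = 11·27 + 2
13: 299 = 13·23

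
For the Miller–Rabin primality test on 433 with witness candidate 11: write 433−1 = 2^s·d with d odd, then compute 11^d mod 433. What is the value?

433 − 1 = 432 = 2^4 · 27, so d = 27.
11^1 ≡ 11 (mod 433)
11^2 ≡ 11^2 = 121 ≡ 121 (mod 433)
11^4 ≡ 121^2 = 14641 ≡ 352 (mod 433)
11^8 ≡ 352^2 = 123904 ≡ 66 (mod 433)
11^16 ≡ 66^2 = 4356 ≡ 26 (mod 433)
27 = 16 + 8 + 2 + 1 in binary powers of 2.
So 11^27 ≡ 26 · 66 · 121 · 11 ≡ 354 (mod 433).
Squaring chain: 354 → 179 → 432 → 1; reaches −1, so base 11 does not prove 433 composite.

354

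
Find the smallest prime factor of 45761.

45761 is odd.
Digit sum 23, not divisible by 3.
Ends in 1: not divisible by 5.
7: 45761 = 7·6537 + 2
11: 45761 = 11·4160 + 1
13: 45761 = 13·3520 + 1
17: 45761 = 17·2691 + 14
19: 45761 = 19·2408 + 9
23: 45761 = 23·1989 + 14
29: 45761 = 29·1577 + 28
31: 45761 = 31·1476 + 5
37: 45761 = 37·1236 + 29
41: 45761 = 41·1116 + 5
43: 45761 = 43·1064 + 9
47: 45761 = 47·973 + 30
53: 45761 = 53·863 + 22
59: 45761 = 59·775 + 36
61: 45761 = 61·750 + 11
67: 45761 = 67·683

67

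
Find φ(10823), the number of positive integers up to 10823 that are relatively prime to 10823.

Factor: 10823 = 79 · 137.
φ(10823) = (79−1) · (137−1) = 78 · 136 = 10608.

10608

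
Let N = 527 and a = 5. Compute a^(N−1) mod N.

5^1 ≡ 5 (mod 527)
5^2 ≡ 5^2 = 25 ≡ 25 (mod 527)
5^4 ≡ 25^2 = 625 ≡ 98 (mod 527)
5^8 ≡ 98^2 = 9604 ≡ 118 (mod 527)
5^16 ≡ 118^2 = 13924 ≡ 222 (mod 527)
5^32 ≡ 222^2 = 49284 ≡ 273 (mod 527)
5^64 ≡ 273^2 = 74529 ≡ 222 (mod 527)
5^128 ≡ 222^2 = 49284 ≡ 273 (mod 527)
5^256 ≡ 273^2 = 74529 ≡ 222 (mod 527)
5^512 ≡ 222^2 = 49284 ≡ 273 (mod 527)
526 = 512 + 8 + 4 + 2 in binary powers of 2.
So 5^526 ≡ 273 · 118 · 98 · 25 ≡ 253 (mod 527).
Since 253 ≠ 1, base 5 is a Fermat witness: 527 is composite.

253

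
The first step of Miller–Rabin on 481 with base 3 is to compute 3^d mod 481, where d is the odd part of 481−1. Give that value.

481 − 1 = 480 = 2^5 · 15, so d = 15.
3^1 ≡ 3 (mod 481)
3^2 ≡ 3^2 = 9 ≡ 9 (mod 481)
3^4 ≡ 9^2 = 81 ≡ 81 (mod 481)
3^8 ≡ 81^2 = 6561 ≡ 308 (mod 481)
15 = 8 + 4 + 2 + 1 in binary powers of 2.
So 3^15 ≡ 308 · 81 · 9 · 3 ≡ 196 (mod 481).
Squaring chain: 196 → 417 → 248 → 417 → 248; never reaches −1, so base 3 is a Miller–Rabin witness that 481 is composite.

196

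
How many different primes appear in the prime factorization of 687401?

4

687401 = 11^2 · 5681
5681 = 13 · 437
437 = 19 · 23
687401 = 11^2 · 13 · 19 · 23, which has 4 distinct prime factors.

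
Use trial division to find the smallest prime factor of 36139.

71

36139 is odd.
Digit sum 22, not divisible by 3.
Ends in 9: not divisible by 5.
7: 36139 = 7·5162 + 5
11: 36139 = 11·3285 + 4
13: 36139 = 13·2779 + 12
17: 36139 = 17·2125 + 14
19: 36139 = 19·1902 + 1
23: 36139 = 23·1571 + 6
29: 36139 = 29·1246 + 5
31: 36139 = 31·1165 + 24
37: 36139 = 37·976 + 27
41: 36139 = 41·881 + 18
43: 36139 = 43·840 + 19
47: 36139 = 47·768 + 43
53: 36139 = 53·681 + 46
59: 36139 = 59·612 + 31
61: 36139 = 61·592 + 27
67: 36139 = 67·539 + 26
71: 36139 = 71·509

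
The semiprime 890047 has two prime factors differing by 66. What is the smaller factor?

911

Since p = q + 66, we have 890047 = q(q + 66), so q² + 66q − 890047 = 0.
Discriminant: 66² + 4·890047 = 4356 + 3560188 = 3564544; √3564544 = 1888.
q = (−66 + 1888)/2 = 911, and p = q + 66 = 977.
Check: 911 · 977 = 890047.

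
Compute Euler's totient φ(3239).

Factor: 3239 = 41 · 79.
φ(3239) = (41−1) · (79−1) = 40 · 78 = 3120.

3120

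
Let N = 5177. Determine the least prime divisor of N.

31

5177 is odd.
Digit sum 20, not divisible by 3.
Ends in 7: not divisible by 5.
7: 5177 = 7·739 + 4
11: 5177 = 11·470 + 7
13: 5177 = 13·398 + 3
17: 5177 = 17·304 + 9
19: 5177 = 19·272 + 9
23: 5177 = 23·225 + 2
29: 5177 = 29·178 + 15
31: 5177 = 31·167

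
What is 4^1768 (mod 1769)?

1445

4^1 ≡ 4 (mod 1769)
4^2 ≡ 4^2 = 16 ≡ 16 (mod 1769)
4^4 ≡ 16^2 = 256 ≡ 256 (mod 1769)
4^8 ≡ 256^2 = 65536 ≡ 83 (mod 1769)
4^16 ≡ 83^2 = 6889 ≡ 1582 (mod 1769)
4^32 ≡ 1582^2 = 2502724 ≡ 1358 (mod 1769)
4^64 ≡ 1358^2 = 1844164 ≡ 866 (mod 1769)
4^128 ≡ 866^2 = 749956 ≡ 1669 (mod 1769)
4^256 ≡ 1669^2 = 2785561 ≡ 1155 (mod 1769)
4^512 ≡ 1155^2 = 1334025 ≡ 199 (mod 1769)
4^1024 ≡ 199^2 = 39601 ≡ 683 (mod 1769)
1768 = 1024 + 512 + 128 + 64 + 32 + 8 in binary powers of 2.
So 4^1768 ≡ 683 · 199 · 1669 · 866 · 1358 · 83 ≡ 1445 (mod 1769).
Since 1445 ≠ 1, base 4 is a Fermat witness: 1769 is composite.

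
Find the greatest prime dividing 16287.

89

16287 = 3 · 5429
5429 = 61 · 89
89 is prime.
So 16287 = 3 · 61 · 89; the largest prime factor is 89.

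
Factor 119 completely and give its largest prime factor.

17

119 = 7 · 17
17 is prime.
So 119 = 7 · 17; the largest prime factor is 17.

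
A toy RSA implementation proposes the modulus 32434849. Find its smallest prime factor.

32434849 is odd.
Digit sum 37, not divisible by 3.
Ends in 9: not divisible by 5.
7: 32434849 = 7·4633549 + 6
11: 32434849 = 11·2948622 + 7
13: 32434849 = 13·2494988 + 5
17: 32434849 = 17·1907932 + 5
19: 32434849 = 19·1707097 + 6
23: 32434849 = 23·1410210 + 19
29: 32434849 = 29·1118443 + 2
31: 32434849 = 31·1046285 + 14
37: 32434849 = 37·876617 + 20
41: 32434849 = 41·791093 + 36
43: 32434849 = 43·754298 + 35
47: 32434849 = 47·690103 + 8
53: 32434849 = 53·611978 + 15
59: 32434849 = 59·549743 + 12
61: 32434849 = 61·531718 + 51
67: 32434849 = 67·484102 + 15
71: 32434849 = 71·456828 + 61
73: 32434849 = 73·444313

73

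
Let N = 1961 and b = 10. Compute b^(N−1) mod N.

121

10^1 ≡ 10 (mod 1961)
10^2 ≡ 10^2 = 100 ≡ 100 (mod 1961)
10^4 ≡ 100^2 = 10000 ≡ 195 (mod 1961)
10^8 ≡ 195^2 = 38025 ≡ 766 (mod 1961)
10^16 ≡ 766^2 = 586756 ≡ 417 (mod 1961)
10^32 ≡ 417^2 = 173889 ≡ 1321 (mod 1961)
10^64 ≡ 1321^2 = 1745041 ≡ 1712 (mod 1961)
10^128 ≡ 1712^2 = 2930944 ≡ 1210 (mod 1961)
10^256 ≡ 1210^2 = 1464100 ≡ 1194 (mod 1961)
10^512 ≡ 1194^2 = 1425636 ≡ 1950 (mod 1961)
10^1024 ≡ 1950^2 = 3802500 ≡ 121 (mod 1961)
1960 = 1024 + 512 + 256 + 128 + 32 + 8 in binary powers of 2.
So 10^1960 ≡ 121 · 1950 · 1194 · 1210 · 1321 · 766 ≡ 121 (mod 1961).
Since 121 ≠ 1, base 10 is a Fermat witness: 1961 is composite.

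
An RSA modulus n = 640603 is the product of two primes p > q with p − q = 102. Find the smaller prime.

751

Since p = q + 102, we have 640603 = q(q + 102), so q² + 102q − 640603 = 0.
Discriminant: 102² + 4·640603 = 10404 + 2562412 = 2572816; √2572816 = 1604.
q = (−102 + 1604)/2 = 751, and p = q + 102 = 853.
Check: 751 · 853 = 640603.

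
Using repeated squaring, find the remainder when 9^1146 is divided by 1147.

1062

9^1 ≡ 9 (mod 1147)
9^2 ≡ 9^2 = 81 ≡ 81 (mod 1147)
9^4 ≡ 81^2 = 6561 ≡ 826 (mod 1147)
9^8 ≡ 826^2 = 682276 ≡ 958 (mod 1147)
9^16 ≡ 958^2 = 917764 ≡ 164 (mod 1147)
9^32 ≡ 164^2 = 26896 ≡ 515 (mod 1147)
9^64 ≡ 515^2 = 265225 ≡ 268 (mod 1147)
9^128 ≡ 268^2 = 71824 ≡ 710 (mod 1147)
9^256 ≡ 710^2 = 504100 ≡ 567 (mod 1147)
9^512 ≡ 567^2 = 321489 ≡ 329 (mod 1147)
9^1024 ≡ 329^2 = 108241 ≡ 423 (mod 1147)
1146 = 1024 + 64 + 32 + 16 + 8 + 2 in binary powers of 2.
So 9^1146 ≡ 423 · 268 · 515 · 164 · 958 · 81 ≡ 1062 (mod 1147).
Since 1062 ≠ 1, base 9 is a Fermat witness: 1147 is composite.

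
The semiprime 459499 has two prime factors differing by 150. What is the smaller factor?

607

Since p = q + 150, we have 459499 = q(q + 150), so q² + 150q − 459499 = 0.
Discriminant: 150² + 4·459499 = 22500 + 1837996 = 1860496; √1860496 = 1364.
q = (−150 + 1364)/2 = 607, and p = q + 150 = 757.
Check: 607 · 757 = 459499.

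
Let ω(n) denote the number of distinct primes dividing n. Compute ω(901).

2

901 = 17 · 53
901 = 17 · 53, which has 2 distinct prime factors.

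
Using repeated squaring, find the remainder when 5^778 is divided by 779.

720

5^1 ≡ 5 (mod 779)
5^2 ≡ 5^2 = 25 ≡ 25 (mod 779)
5^4 ≡ 25^2 = 625 ≡ 625 (mod 779)
5^8 ≡ 625^2 = 390625 ≡ 346 (mod 779)
5^16 ≡ 346^2 = 119716 ≡ 529 (mod 779)
5^32 ≡ 529^2 = 279841 ≡ 180 (mod 779)
5^64 ≡ 180^2 = 32400 ≡ 461 (mod 779)
5^128 ≡ 461^2 = 212521 ≡ 633 (mod 779)
5^256 ≡ 633^2 = 400689 ≡ 283 (mod 779)
5^512 ≡ 283^2 = 80089 ≡ 631 (mod 779)
778 = 512 + 256 + 8 + 2 in binary powers of 2.
So 5^778 ≡ 631 · 283 · 346 · 25 ≡ 720 (mod 779).
Since 720 ≠ 1, base 5 is a Fermat witness: 779 is composite.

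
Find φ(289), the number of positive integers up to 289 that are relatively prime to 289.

272

Factor: 289 = 17^2.
φ(289) = 17^1·(17−1) = 272.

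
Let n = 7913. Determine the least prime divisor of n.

7913 is odd.
Digit sum 20, not divisible by 3.
Ends in 3: not divisible by 5.
7: 7913 = 7·1130 + 3
11: 7913 = 11·719 + 4
13: 7913 = 13·608 + 9
17: 7913 = 17·465 + 8
19: 7913 = 19·416 + 9
23: 7913 = 23·344 + 1
29: 7913 = 29·272 + 25
31: 7913 = 31·255 + 8
37: 7913 = 37·213 + 32
41: 7913 = 41·193

41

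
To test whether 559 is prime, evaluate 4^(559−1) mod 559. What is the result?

508

4^1 ≡ 4 (mod 559)
4^2 ≡ 4^2 = 16 ≡ 16 (mod 559)
4^4 ≡ 16^2 = 256 ≡ 256 (mod 559)
4^8 ≡ 256^2 = 65536 ≡ 133 (mod 559)
4^16 ≡ 133^2 = 17689 ≡ 360 (mod 559)
4^32 ≡ 360^2 = 129600 ≡ 471 (mod 559)
4^64 ≡ 471^2 = 221841 ≡ 477 (mod 559)
4^128 ≡ 477^2 = 227529 ≡ 16 (mod 559)
4^256 ≡ 16^2 = 256 ≡ 256 (mod 559)
4^512 ≡ 256^2 = 65536 ≡ 133 (mod 559)
558 = 512 + 32 + 8 + 4 + 2 in binary powers of 2.
So 4^558 ≡ 133 · 471 · 133 · 256 · 16 ≡ 508 (mod 559).
Since 508 ≠ 1, base 4 is a Fermat witness: 559 is composite.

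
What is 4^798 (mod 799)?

4^1 ≡ 4 (mod 799)
4^2 ≡ 4^2 = 16 ≡ 16 (mod 799)
4^4 ≡ 16^2 = 256 ≡ 256 (mod 799)
4^8 ≡ 256^2 = 65536 ≡ 18 (mod 799)
4^16 ≡ 18^2 = 324 ≡ 324 (mod 799)
4^32 ≡ 324^2 = 104976 ≡ 307 (mod 799)
4^64 ≡ 307^2 = 94249 ≡ 766 (mod 799)
4^128 ≡ 766^2 = 586756 ≡ 290 (mod 799)
4^256 ≡ 290^2 = 84100 ≡ 205 (mod 799)
4^512 ≡ 205^2 = 42025 ≡ 477 (mod 799)
798 = 512 + 256 + 16 + 8 + 4 + 2 in binary powers of 2.
So 4^798 ≡ 477 · 205 · 324 · 18 · 256 · 16 ≡ 747 (mod 799).
Since 747 ≠ 1, base 4 is a Fermat witness: 799 is composite.

747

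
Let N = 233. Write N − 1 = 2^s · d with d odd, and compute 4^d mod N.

1

233 − 1 = 232 = 2^3 · 29, so d = 29.
4^1 ≡ 4 (mod 233)
4^2 ≡ 4^2 = 16 ≡ 16 (mod 233)
4^4 ≡ 16^2 = 256 ≡ 23 (mod 233)
4^8 ≡ 23^2 = 529 ≡ 63 (mod 233)
4^16 ≡ 63^2 = 3969 ≡ 8 (mod 233)
29 = 16 + 8 + 4 + 1 in binary powers of 2.
So 4^29 ≡ 8 · 63 · 23 · 4 ≡ 1 (mod 233).
Since 4^d ≡ 1 (mod 233), base 4 does not prove 233 composite.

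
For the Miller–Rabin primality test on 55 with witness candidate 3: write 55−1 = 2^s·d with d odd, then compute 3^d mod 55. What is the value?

42

55 − 1 = 54 = 2^1 · 27, so d = 27.
3^1 ≡ 3 (mod 55)
3^2 ≡ 3^2 = 9 ≡ 9 (mod 55)
3^4 ≡ 9^2 = 81 ≡ 26 (mod 55)
3^8 ≡ 26^2 = 676 ≡ 16 (mod 55)
3^16 ≡ 16^2 = 256 ≡ 36 (mod 55)
27 = 16 + 8 + 2 + 1 in binary powers of 2.
So 3^27 ≡ 36 · 16 · 9 · 3 ≡ 42 (mod 55).
Squaring chain: 42; never reaches −1, so base 3 is a Miller–Rabin witness that 55 is composite.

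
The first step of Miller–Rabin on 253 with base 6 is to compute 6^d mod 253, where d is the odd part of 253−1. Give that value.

18

253 − 1 = 252 = 2^2 · 63, so d = 63.
6^1 ≡ 6 (mod 253)
6^2 ≡ 6^2 = 36 ≡ 36 (mod 253)
6^4 ≡ 36^2 = 1296 ≡ 31 (mod 253)
6^8 ≡ 31^2 = 961 ≡ 202 (mod 253)
6^16 ≡ 202^2 = 40804 ≡ 71 (mod 253)
6^32 ≡ 71^2 = 5041 ≡ 234 (mod 253)
63 = 32 + 16 + 8 + 4 + 2 + 1 in binary powers of 2.
So 6^63 ≡ 234 · 71 · 202 · 31 · 36 · 6 ≡ 18 (mod 253).
Squaring chain: 18 → 71; never reaches −1, so base 6 is a Miller–Rabin witness that 253 is composite.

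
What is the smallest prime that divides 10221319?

10221319 is odd.
Digit sum 19, not divisible by 3.
Ends in 9: not divisible by 5.
7: 10221319 = 7·1460188 + 3
11: 10221319 = 11·929210 + 9
13: 10221319 = 13·786255 + 4
17: 10221319 = 17·601254 + 1
19: 10221319 = 19·537964 + 3
23: 10221319 = 23·444405 + 4
29: 10221319 = 29·352459 + 8
31: 10221319 = 31·329719 + 30
37: 10221319 = 37·276251 + 32
41: 10221319 = 41·249300 + 19
43: 10221319 = 43·237705 + 4
47: 10221319 = 47·217474 + 41
53: 10221319 = 53·192855 + 4
59: 10221319 = 59·173242 + 41
61: 10221319 = 61·167562 + 37
67: 10221319 = 67·152557

67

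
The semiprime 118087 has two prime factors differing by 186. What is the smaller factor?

Since p = q + 186, we have 118087 = q(q + 186), so q² + 186q − 118087 = 0.
Discriminant: 186² + 4·118087 = 34596 + 472348 = 506944; √506944 = 712.
q = (−186 + 712)/2 = 263, and p = q + 186 = 449.
Check: 263 · 449 = 118087.

263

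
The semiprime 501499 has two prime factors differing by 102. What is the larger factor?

761

Since p = q + 102, we have 501499 = q(q + 102), so q² + 102q − 501499 = 0.
Discriminant: 102² + 4·501499 = 10404 + 2005996 = 2016400; √2016400 = 1420.
q = (−102 + 1420)/2 = 659, and p = q + 102 = 761.
Check: 659 · 761 = 501499.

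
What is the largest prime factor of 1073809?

67

1073809 = 11 · 97619
97619 = 31 · 3149
3149 = 47 · 67
67 is prime.
So 1073809 = 11 · 31 · 47 · 67; the largest prime factor is 67.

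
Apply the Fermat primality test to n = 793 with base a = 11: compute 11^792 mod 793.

1

11^1 ≡ 11 (mod 793)
11^2 ≡ 11^2 = 121 ≡ 121 (mod 793)
11^4 ≡ 121^2 = 14641 ≡ 367 (mod 793)
11^8 ≡ 367^2 = 134689 ≡ 672 (mod 793)
11^16 ≡ 672^2 = 451584 ≡ 367 (mod 793)
11^32 ≡ 367^2 = 134689 ≡ 672 (mod 793)
11^64 ≡ 672^2 = 451584 ≡ 367 (mod 793)
11^128 ≡ 367^2 = 134689 ≡ 672 (mod 793)
11^256 ≡ 672^2 = 451584 ≡ 367 (mod 793)
11^512 ≡ 367^2 = 134689 ≡ 672 (mod 793)
792 = 512 + 256 + 16 + 8 in binary powers of 2.
So 11^792 ≡ 672 · 367 · 367 · 672 ≡ 1 (mod 793).
Since the result is 1, base 11 gives no evidence that 793 is composite.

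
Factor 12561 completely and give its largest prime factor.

12561 = 3 · 4187
4187 = 53 · 79
79 is prime.
So 12561 = 3 · 53 · 79; the largest prime factor is 79.

79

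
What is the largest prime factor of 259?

259 = 7 · 37
37 is prime.
So 259 = 7 · 37; the largest prime factor is 37.

37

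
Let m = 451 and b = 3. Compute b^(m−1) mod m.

419

3^1 ≡ 3 (mod 451)
3^2 ≡ 3^2 = 9 ≡ 9 (mod 451)
3^4 ≡ 9^2 = 81 ≡ 81 (mod 451)
3^8 ≡ 81^2 = 6561 ≡ 247 (mod 451)
3^16 ≡ 247^2 = 61009 ≡ 124 (mod 451)
3^32 ≡ 124^2 = 15376 ≡ 42 (mod 451)
3^64 ≡ 42^2 = 1764 ≡ 411 (mod 451)
3^128 ≡ 411^2 = 168921 ≡ 247 (mod 451)
3^256 ≡ 247^2 = 61009 ≡ 124 (mod 451)
450 = 256 + 128 + 64 + 2 in binary powers of 2.
So 3^450 ≡ 124 · 247 · 411 · 9 ≡ 419 (mod 451).
Since 419 ≠ 1, base 3 is a Fermat witness: 451 is composite.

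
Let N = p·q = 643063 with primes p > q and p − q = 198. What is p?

Since p = q + 198, we have 643063 = q(q + 198), so q² + 198q − 643063 = 0.
Discriminant: 198² + 4·643063 = 39204 + 2572252 = 2611456; √2611456 = 1616.
q = (−198 + 1616)/2 = 709, and p = q + 198 = 907.
Check: 709 · 907 = 643063.

907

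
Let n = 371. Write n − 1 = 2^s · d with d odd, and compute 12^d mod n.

371 − 1 = 370 = 2^1 · 185, so d = 185.
12^1 ≡ 12 (mod 371)
12^2 ≡ 12^2 = 144 ≡ 144 (mod 371)
12^4 ≡ 144^2 = 20736 ≡ 331 (mod 371)
12^8 ≡ 331^2 = 109561 ≡ 116 (mod 371)
12^16 ≡ 116^2 = 13456 ≡ 100 (mod 371)
12^32 ≡ 100^2 = 10000 ≡ 354 (mod 371)
12^64 ≡ 354^2 = 125316 ≡ 289 (mod 371)
12^128 ≡ 289^2 = 83521 ≡ 46 (mod 371)
185 = 128 + 32 + 16 + 8 + 1 in binary powers of 2.
So 12^185 ≡ 46 · 354 · 100 · 116 · 12 ≡ 339 (mod 371).
Squaring chain: 339; never reaches −1, so base 12 is a Miller–Rabin witness that 371 is composite.

339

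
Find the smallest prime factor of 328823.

11

328823 is odd.
Digit sum 26, not divisible by 3.
Ends in 3: not divisible by 5.
7: 328823 = 7·46974 + 5
11: 328823 = 11·29893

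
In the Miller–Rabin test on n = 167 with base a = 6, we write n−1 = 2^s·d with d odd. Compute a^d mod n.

1

167 − 1 = 166 = 2^1 · 83, so d = 83.
6^1 ≡ 6 (mod 167)
6^2 ≡ 6^2 = 36 ≡ 36 (mod 167)
6^4 ≡ 36^2 = 1296 ≡ 127 (mod 167)
6^8 ≡ 127^2 = 16129 ≡ 97 (mod 167)
6^16 ≡ 97^2 = 9409 ≡ 57 (mod 167)
6^32 ≡ 57^2 = 3249 ≡ 76 (mod 167)
6^64 ≡ 76^2 = 5776 ≡ 98 (mod 167)
83 = 64 + 16 + 2 + 1 in binary powers of 2.
So 6^83 ≡ 98 · 57 · 36 · 6 ≡ 1 (mod 167).
Since 6^d ≡ 1 (mod 167), base 6 does not prove 167 composite.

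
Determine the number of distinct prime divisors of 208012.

208012 = 2^2 · 52003
52003 = 7 · 7429
7429 = 17 · 437
437 = 19 · 23
208012 = 2^2 · 7 · 17 · 19 · 23, which has 5 distinct prime factors.

5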